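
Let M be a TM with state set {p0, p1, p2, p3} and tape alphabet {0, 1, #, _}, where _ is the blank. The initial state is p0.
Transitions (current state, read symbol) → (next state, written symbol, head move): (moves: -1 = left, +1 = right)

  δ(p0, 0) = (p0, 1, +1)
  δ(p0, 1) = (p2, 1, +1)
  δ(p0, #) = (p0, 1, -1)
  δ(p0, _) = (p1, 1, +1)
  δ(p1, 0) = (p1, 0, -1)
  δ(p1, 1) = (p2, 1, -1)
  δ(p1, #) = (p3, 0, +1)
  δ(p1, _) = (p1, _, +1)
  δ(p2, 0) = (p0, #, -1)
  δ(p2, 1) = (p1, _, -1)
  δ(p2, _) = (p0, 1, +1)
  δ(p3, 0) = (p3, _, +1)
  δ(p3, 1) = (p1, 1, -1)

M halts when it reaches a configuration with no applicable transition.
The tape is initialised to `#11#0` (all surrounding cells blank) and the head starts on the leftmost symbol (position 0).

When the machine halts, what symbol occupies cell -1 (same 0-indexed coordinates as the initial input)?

state=p0 head=0 tape=__[#]11#0   (p0,#)→(p0,1,-1)
state=p0 head=-1 tape=_[_]111#0   (p0,_)→(p1,1,+1)
state=p1 head=0 tape=_1[1]11#0   (p1,1)→(p2,1,-1)
state=p2 head=-1 tape=_[1]111#0   (p2,1)→(p1,_,-1)
state=p1 head=-2 tape=[_]_111#0   (p1,_)→(p1,_,+1)
state=p1 head=-1 tape=_[_]111#0   (p1,_)→(p1,_,+1)
state=p1 head=0 tape=__[1]11#0   (p1,1)→(p2,1,-1)
state=p2 head=-1 tape=_[_]111#0   (p2,_)→(p0,1,+1)
state=p0 head=0 tape=_1[1]11#0   (p0,1)→(p2,1,+1)
state=p2 head=1 tape=_11[1]1#0   (p2,1)→(p1,_,-1)
state=p1 head=0 tape=_1[1]_1#0   (p1,1)→(p2,1,-1)
state=p2 head=-1 tape=_[1]1_1#0   (p2,1)→(p1,_,-1)
state=p1 head=-2 tape=[_]_1_1#0   (p1,_)→(p1,_,+1)
state=p1 head=-1 tape=_[_]1_1#0   (p1,_)→(p1,_,+1)
state=p1 head=0 tape=__[1]_1#0   (p1,1)→(p2,1,-1)
state=p2 head=-1 tape=_[_]1_1#0   (p2,_)→(p0,1,+1)
state=p0 head=0 tape=_1[1]_1#0   (p0,1)→(p2,1,+1)
state=p2 head=1 tape=_11[_]1#0   (p2,_)→(p0,1,+1)
state=p0 head=2 tape=_111[1]#0   (p0,1)→(p2,1,+1)
state=p2 head=3 tape=_1111[#]0
Cell -1 holds 1 when M halts.

1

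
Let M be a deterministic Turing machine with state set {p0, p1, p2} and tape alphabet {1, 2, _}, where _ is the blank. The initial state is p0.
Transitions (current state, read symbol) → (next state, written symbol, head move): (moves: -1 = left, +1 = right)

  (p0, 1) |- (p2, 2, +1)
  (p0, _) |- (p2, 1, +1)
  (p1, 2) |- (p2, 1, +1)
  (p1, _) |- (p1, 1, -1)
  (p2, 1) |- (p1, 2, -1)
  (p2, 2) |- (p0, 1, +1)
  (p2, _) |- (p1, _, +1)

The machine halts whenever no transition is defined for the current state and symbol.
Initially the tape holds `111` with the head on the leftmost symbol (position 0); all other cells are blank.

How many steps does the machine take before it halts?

10

p0 | [1]11__   read 1 → write 2, move +1, go to p2
p2 | 2[1]1__   read 1 → write 2, move -1, go to p1
p1 | [2]21__   read 2 → write 1, move +1, go to p2
p2 | 1[2]1__   read 2 → write 1, move +1, go to p0
p0 | 11[1]__   read 1 → write 2, move +1, go to p2
p2 | 112[_]_   read _ → write _, move +1, go to p1
p1 | 112_[_]   read _ → write 1, move -1, go to p1
p1 | 112[_]1   read _ → write 1, move -1, go to p1
p1 | 11[2]11   read 2 → write 1, move +1, go to p2
p2 | 111[1]1   read 1 → write 2, move -1, go to p1
p1 | 11[1]21
M halts after 10 transitions.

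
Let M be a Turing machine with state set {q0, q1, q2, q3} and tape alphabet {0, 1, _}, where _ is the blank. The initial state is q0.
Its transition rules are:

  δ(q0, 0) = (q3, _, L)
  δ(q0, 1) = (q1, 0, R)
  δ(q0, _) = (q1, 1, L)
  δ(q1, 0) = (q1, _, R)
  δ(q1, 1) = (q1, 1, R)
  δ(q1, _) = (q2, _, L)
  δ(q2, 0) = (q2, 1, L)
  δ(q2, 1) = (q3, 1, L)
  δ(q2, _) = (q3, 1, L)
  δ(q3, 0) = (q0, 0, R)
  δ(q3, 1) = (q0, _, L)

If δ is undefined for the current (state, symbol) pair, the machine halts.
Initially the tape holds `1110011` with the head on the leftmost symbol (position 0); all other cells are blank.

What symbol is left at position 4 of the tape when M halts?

1

state=q0 head=0 tape=_[1]110011_   (q0,1)→(q1,0,R)
state=q1 head=1 tape=_0[1]10011_   (q1,1)→(q1,1,R)
state=q1 head=2 tape=_01[1]0011_   (q1,1)→(q1,1,R)
state=q1 head=3 tape=_011[0]011_   (q1,0)→(q1,_,R)
state=q1 head=4 tape=_011_[0]11_   (q1,0)→(q1,_,R)
state=q1 head=5 tape=_011__[1]1_   (q1,1)→(q1,1,R)
state=q1 head=6 tape=_011__1[1]_   (q1,1)→(q1,1,R)
state=q1 head=7 tape=_011__11[_]   (q1,_)→(q2,_,L)
state=q2 head=6 tape=_011__1[1]_   (q2,1)→(q3,1,L)
state=q3 head=5 tape=_011__[1]1_   (q3,1)→(q0,_,L)
state=q0 head=4 tape=_011_[_]_1_   (q0,_)→(q1,1,L)
state=q1 head=3 tape=_011[_]1_1_   (q1,_)→(q2,_,L)
state=q2 head=2 tape=_01[1]_1_1_   (q2,1)→(q3,1,L)
state=q3 head=1 tape=_0[1]1_1_1_   (q3,1)→(q0,_,L)
state=q0 head=0 tape=_[0]_1_1_1_   (q0,0)→(q3,_,L)
state=q3 head=-1 tape=[_]__1_1_1_
Cell 4 holds 1 when M halts.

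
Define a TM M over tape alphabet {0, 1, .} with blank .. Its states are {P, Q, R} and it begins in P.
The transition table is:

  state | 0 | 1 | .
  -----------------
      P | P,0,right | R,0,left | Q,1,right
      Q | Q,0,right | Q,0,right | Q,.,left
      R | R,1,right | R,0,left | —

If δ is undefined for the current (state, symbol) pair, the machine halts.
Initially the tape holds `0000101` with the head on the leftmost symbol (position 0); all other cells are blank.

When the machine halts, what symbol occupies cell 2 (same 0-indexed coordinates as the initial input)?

1

state=P head=0 tape=[0]000101.   (P,0)→(P,0,right)
state=P head=1 tape=0[0]00101.   (P,0)→(P,0,right)
state=P head=2 tape=00[0]0101.   (P,0)→(P,0,right)
state=P head=3 tape=000[0]101.   (P,0)→(P,0,right)
state=P head=4 tape=0000[1]01.   (P,1)→(R,0,left)
state=R head=3 tape=000[0]001.   (R,0)→(R,1,right)
state=R head=4 tape=0001[0]01.   (R,0)→(R,1,right)
state=R head=5 tape=00011[0]1.   (R,0)→(R,1,right)
state=R head=6 tape=000111[1].   (R,1)→(R,0,left)
state=R head=5 tape=00011[1]0.   (R,1)→(R,0,left)
state=R head=4 tape=0001[1]00.   (R,1)→(R,0,left)
state=R head=3 tape=000[1]000.   (R,1)→(R,0,left)
state=R head=2 tape=00[0]0000.   (R,0)→(R,1,right)
state=R head=3 tape=001[0]000.   (R,0)→(R,1,right)
state=R head=4 tape=0011[0]00.   (R,0)→(R,1,right)
state=R head=5 tape=00111[0]0.   (R,0)→(R,1,right)
state=R head=6 tape=001111[0].   (R,0)→(R,1,right)
state=R head=7 tape=0011111[.]
Cell 2 holds 1 when M halts.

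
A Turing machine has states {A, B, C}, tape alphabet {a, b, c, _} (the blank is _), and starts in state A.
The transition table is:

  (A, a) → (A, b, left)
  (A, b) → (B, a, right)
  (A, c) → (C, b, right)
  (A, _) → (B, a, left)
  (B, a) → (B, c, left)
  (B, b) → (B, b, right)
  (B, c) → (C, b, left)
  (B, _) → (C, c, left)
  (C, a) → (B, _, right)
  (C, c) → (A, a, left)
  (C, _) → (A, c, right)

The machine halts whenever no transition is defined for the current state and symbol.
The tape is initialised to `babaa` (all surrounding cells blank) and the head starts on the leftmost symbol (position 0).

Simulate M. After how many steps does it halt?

A | ___[b]abaa   read b → write a, move right, go to B
B | ___a[a]baa   read a → write c, move left, go to B
B | ___[a]cbaa   read a → write c, move left, go to B
B | __[_]ccbaa   read _ → write c, move left, go to C
C | _[_]cccbaa   read _ → write c, move right, go to A
A | _c[c]ccbaa   read c → write b, move right, go to C
C | _cb[c]cbaa   read c → write a, move left, go to A
A | _c[b]acbaa   read b → write a, move right, go to B
B | _ca[a]cbaa   read a → write c, move left, go to B
B | _c[a]ccbaa   read a → write c, move left, go to B
B | _[c]cccbaa   read c → write b, move left, go to C
C | [_]bcccbaa   read _ → write c, move right, go to A
A | c[b]cccbaa   read b → write a, move right, go to B
B | ca[c]ccbaa   read c → write b, move left, go to C
C | c[a]bccbaa   read a → write _, move right, go to B
B | c_[b]ccbaa   read b → write b, move right, go to B
B | c_b[c]cbaa   read c → write b, move left, go to C
C | c_[b]bcbaa
M halts after 17 transitions.

17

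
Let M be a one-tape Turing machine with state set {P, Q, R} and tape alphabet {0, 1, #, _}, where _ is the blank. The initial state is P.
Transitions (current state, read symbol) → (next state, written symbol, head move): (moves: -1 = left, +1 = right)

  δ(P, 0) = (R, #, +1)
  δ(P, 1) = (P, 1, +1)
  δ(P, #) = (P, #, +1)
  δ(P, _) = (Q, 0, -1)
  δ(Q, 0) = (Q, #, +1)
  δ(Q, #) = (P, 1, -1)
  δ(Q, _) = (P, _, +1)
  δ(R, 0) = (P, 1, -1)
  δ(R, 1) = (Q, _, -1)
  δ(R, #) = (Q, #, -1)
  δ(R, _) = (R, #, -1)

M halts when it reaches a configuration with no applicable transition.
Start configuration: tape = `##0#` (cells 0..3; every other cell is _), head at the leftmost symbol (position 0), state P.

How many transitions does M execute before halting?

15

P | [#]#0#__   read # → write #, move +1, go to P
P | #[#]0#__   read # → write #, move +1, go to P
P | ##[0]#__   read 0 → write #, move +1, go to R
R | ###[#]__   read # → write #, move -1, go to Q
Q | ##[#]#__   read # → write 1, move -1, go to P
P | #[#]1#__   read # → write #, move +1, go to P
P | ##[1]#__   read 1 → write 1, move +1, go to P
P | ##1[#]__   read # → write #, move +1, go to P
P | ##1#[_]_   read _ → write 0, move -1, go to Q
Q | ##1[#]0_   read # → write 1, move -1, go to P
P | ##[1]10_   read 1 → write 1, move +1, go to P
P | ##1[1]0_   read 1 → write 1, move +1, go to P
P | ##11[0]_   read 0 → write #, move +1, go to R
R | ##11#[_]   read _ → write #, move -1, go to R
R | ##11[#]#   read # → write #, move -1, go to Q
Q | ##1[1]##
M halts after 15 transitions.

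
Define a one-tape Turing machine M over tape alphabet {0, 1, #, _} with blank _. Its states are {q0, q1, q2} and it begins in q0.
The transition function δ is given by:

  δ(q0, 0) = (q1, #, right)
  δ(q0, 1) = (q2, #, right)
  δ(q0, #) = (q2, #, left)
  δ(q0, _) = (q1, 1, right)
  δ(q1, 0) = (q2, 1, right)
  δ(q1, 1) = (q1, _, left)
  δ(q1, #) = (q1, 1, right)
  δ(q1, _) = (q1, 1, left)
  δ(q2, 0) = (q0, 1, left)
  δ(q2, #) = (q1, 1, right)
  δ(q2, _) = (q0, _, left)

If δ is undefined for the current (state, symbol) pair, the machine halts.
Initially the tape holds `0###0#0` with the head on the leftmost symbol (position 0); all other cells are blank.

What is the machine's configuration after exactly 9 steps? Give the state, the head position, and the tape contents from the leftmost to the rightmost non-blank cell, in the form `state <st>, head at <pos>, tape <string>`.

state=q0 head=0 tape=[0]###0#0_   (q0,0)→(q1,#,right)
state=q1 head=1 tape=#[#]##0#0_   (q1,#)→(q1,1,right)
state=q1 head=2 tape=#1[#]#0#0_   (q1,#)→(q1,1,right)
state=q1 head=3 tape=#11[#]0#0_   (q1,#)→(q1,1,right)
state=q1 head=4 tape=#111[0]#0_   (q1,0)→(q2,1,right)
state=q2 head=5 tape=#1111[#]0_   (q2,#)→(q1,1,right)
state=q1 head=6 tape=#11111[0]_   (q1,0)→(q2,1,right)
state=q2 head=7 tape=#111111[_]   (q2,_)→(q0,_,left)
state=q0 head=6 tape=#11111[1]_   (q0,1)→(q2,#,right)
state=q2 head=7 tape=#11111#[_]
After 9 steps: state q2, head at 7, tape #11111#.

state q2, head at 7, tape #11111#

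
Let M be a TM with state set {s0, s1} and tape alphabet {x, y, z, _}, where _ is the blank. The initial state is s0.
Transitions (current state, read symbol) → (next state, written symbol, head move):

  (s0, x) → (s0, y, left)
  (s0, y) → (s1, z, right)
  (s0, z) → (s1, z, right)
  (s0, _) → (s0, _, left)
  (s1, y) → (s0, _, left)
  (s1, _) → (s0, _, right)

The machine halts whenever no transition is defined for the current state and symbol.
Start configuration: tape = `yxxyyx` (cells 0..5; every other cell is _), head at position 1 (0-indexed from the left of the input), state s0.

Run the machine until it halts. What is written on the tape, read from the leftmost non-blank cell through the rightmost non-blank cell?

state=s0 head=1 tape=y[x]xyyx   (s0,x)→(s0,y,left)
state=s0 head=0 tape=[y]yxyyx   (s0,y)→(s1,z,right)
state=s1 head=1 tape=z[y]xyyx   (s1,y)→(s0,_,left)
state=s0 head=0 tape=[z]_xyyx   (s0,z)→(s1,z,right)
state=s1 head=1 tape=z[_]xyyx   (s1,_)→(s0,_,right)
state=s0 head=2 tape=z_[x]yyx   (s0,x)→(s0,y,left)
state=s0 head=1 tape=z[_]yyyx   (s0,_)→(s0,_,left)
state=s0 head=0 tape=[z]_yyyx   (s0,z)→(s1,z,right)
state=s1 head=1 tape=z[_]yyyx   (s1,_)→(s0,_,right)
state=s0 head=2 tape=z_[y]yyx   (s0,y)→(s1,z,right)
state=s1 head=3 tape=z_z[y]yx   (s1,y)→(s0,_,left)
state=s0 head=2 tape=z_[z]_yx   (s0,z)→(s1,z,right)
state=s1 head=3 tape=z_z[_]yx   (s1,_)→(s0,_,right)
state=s0 head=4 tape=z_z_[y]x   (s0,y)→(s1,z,right)
state=s1 head=5 tape=z_z_z[x]
The non-blank tape span at halt is z_z_zx.

z_z_zx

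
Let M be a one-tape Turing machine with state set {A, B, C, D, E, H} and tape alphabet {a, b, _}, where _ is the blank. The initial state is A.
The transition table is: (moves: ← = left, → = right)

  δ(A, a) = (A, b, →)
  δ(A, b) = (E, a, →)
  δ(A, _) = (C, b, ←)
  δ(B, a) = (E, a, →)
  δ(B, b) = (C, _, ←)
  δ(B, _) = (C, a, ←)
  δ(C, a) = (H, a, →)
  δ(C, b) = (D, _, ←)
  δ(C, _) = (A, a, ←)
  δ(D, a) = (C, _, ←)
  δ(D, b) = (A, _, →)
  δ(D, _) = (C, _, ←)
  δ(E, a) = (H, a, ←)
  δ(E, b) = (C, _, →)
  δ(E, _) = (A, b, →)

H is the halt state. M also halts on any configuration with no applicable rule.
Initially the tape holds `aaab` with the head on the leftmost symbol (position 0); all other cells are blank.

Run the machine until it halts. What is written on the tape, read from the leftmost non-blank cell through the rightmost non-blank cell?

aab__b

state=A head=0 tape=[a]aab__   (A,a)→(A,b,→)
state=A head=1 tape=b[a]ab__   (A,a)→(A,b,→)
state=A head=2 tape=bb[a]b__   (A,a)→(A,b,→)
state=A head=3 tape=bbb[b]__   (A,b)→(E,a,→)
state=E head=4 tape=bbba[_]_   (E,_)→(A,b,→)
state=A head=5 tape=bbbab[_]   (A,_)→(C,b,←)
state=C head=4 tape=bbba[b]b   (C,b)→(D,_,←)
state=D head=3 tape=bbb[a]_b   (D,a)→(C,_,←)
state=C head=2 tape=bb[b]__b   (C,b)→(D,_,←)
state=D head=1 tape=b[b]___b   (D,b)→(A,_,→)
state=A head=2 tape=b_[_]__b   (A,_)→(C,b,←)
state=C head=1 tape=b[_]b__b   (C,_)→(A,a,←)
state=A head=0 tape=[b]ab__b   (A,b)→(E,a,→)
state=E head=1 tape=a[a]b__b   (E,a)→(H,a,←)
state=H head=0 tape=[a]ab__b
The non-blank tape span at halt is aab__b.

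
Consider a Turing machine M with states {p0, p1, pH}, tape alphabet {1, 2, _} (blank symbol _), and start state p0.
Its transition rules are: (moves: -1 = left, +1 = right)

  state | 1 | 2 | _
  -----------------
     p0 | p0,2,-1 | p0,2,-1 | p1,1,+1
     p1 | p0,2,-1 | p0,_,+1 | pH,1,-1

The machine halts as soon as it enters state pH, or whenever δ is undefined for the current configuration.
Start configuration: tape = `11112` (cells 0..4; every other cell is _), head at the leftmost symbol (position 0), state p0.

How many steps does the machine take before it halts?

p0 | _[1]1112__   read 1 → write 2, move -1, go to p0
p0 | [_]21112__   read _ → write 1, move +1, go to p1
p1 | 1[2]1112__   read 2 → write _, move +1, go to p0
p0 | 1_[1]112__   read 1 → write 2, move -1, go to p0
p0 | 1[_]2112__   read _ → write 1, move +1, go to p1
p1 | 11[2]112__   read 2 → write _, move +1, go to p0
p0 | 11_[1]12__   read 1 → write 2, move -1, go to p0
p0 | 11[_]212__   read _ → write 1, move +1, go to p1
p1 | 111[2]12__   read 2 → write _, move +1, go to p0
p0 | 111_[1]2__   read 1 → write 2, move -1, go to p0
p0 | 111[_]22__   read _ → write 1, move +1, go to p1
p1 | 1111[2]2__   read 2 → write _, move +1, go to p0
p0 | 1111_[2]__   read 2 → write 2, move -1, go to p0
p0 | 1111[_]2__   read _ → write 1, move +1, go to p1
p1 | 11111[2]__   read 2 → write _, move +1, go to p0
p0 | 11111_[_]_   read _ → write 1, move +1, go to p1
p1 | 11111_1[_]   read _ → write 1, move -1, go to pH
pH | 11111_[1]1
M halts after 17 transitions.

17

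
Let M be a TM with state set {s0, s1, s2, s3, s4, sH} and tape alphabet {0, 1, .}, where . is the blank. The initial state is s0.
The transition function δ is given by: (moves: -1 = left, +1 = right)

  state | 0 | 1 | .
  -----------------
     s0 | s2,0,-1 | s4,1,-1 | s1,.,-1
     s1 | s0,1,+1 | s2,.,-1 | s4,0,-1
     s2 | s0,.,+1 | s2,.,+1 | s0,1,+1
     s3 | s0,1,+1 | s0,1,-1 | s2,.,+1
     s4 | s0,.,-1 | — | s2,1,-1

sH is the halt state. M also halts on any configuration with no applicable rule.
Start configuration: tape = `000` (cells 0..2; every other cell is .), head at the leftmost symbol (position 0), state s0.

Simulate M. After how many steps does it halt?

state=s0 head=0 tape=.[0]00.   (s0,0)→(s2,0,-1)
state=s2 head=-1 tape=[.]000.   (s2,.)→(s0,1,+1)
state=s0 head=0 tape=1[0]00.   (s0,0)→(s2,0,-1)
state=s2 head=-1 tape=[1]000.   (s2,1)→(s2,.,+1)
state=s2 head=0 tape=.[0]00.   (s2,0)→(s0,.,+1)
state=s0 head=1 tape=..[0]0.   (s0,0)→(s2,0,-1)
state=s2 head=0 tape=.[.]00.   (s2,.)→(s0,1,+1)
state=s0 head=1 tape=.1[0]0.   (s0,0)→(s2,0,-1)
state=s2 head=0 tape=.[1]00.   (s2,1)→(s2,.,+1)
state=s2 head=1 tape=..[0]0.   (s2,0)→(s0,.,+1)
state=s0 head=2 tape=...[0].   (s0,0)→(s2,0,-1)
state=s2 head=1 tape=..[.]0.   (s2,.)→(s0,1,+1)
state=s0 head=2 tape=..1[0].   (s0,0)→(s2,0,-1)
state=s2 head=1 tape=..[1]0.   (s2,1)→(s2,.,+1)
state=s2 head=2 tape=...[0].   (s2,0)→(s0,.,+1)
state=s0 head=3 tape=....[.]   (s0,.)→(s1,.,-1)
state=s1 head=2 tape=...[.].   (s1,.)→(s4,0,-1)
state=s4 head=1 tape=..[.]0.   (s4,.)→(s2,1,-1)
state=s2 head=0 tape=.[.]10.   (s2,.)→(s0,1,+1)
state=s0 head=1 tape=.1[1]0.   (s0,1)→(s4,1,-1)
state=s4 head=0 tape=.[1]10.
M halts after 20 transitions.

20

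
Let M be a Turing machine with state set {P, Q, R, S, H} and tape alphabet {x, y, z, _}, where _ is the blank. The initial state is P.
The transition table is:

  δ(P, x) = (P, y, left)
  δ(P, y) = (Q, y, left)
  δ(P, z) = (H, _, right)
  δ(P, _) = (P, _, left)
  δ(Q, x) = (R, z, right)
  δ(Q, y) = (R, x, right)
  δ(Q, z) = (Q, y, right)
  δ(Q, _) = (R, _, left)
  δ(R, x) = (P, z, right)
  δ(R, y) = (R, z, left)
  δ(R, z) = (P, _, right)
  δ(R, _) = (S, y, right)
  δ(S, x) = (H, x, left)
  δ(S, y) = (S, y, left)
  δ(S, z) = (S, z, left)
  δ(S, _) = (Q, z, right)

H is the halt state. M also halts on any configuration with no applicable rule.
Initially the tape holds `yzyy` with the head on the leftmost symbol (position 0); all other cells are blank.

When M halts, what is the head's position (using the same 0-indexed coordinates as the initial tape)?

state=P head=0 tape=__[y]zyy   (P,y)→(Q,y,left)
state=Q head=-1 tape=_[_]yzyy   (Q,_)→(R,_,left)
state=R head=-2 tape=[_]_yzyy   (R,_)→(S,y,right)
state=S head=-1 tape=y[_]yzyy   (S,_)→(Q,z,right)
state=Q head=0 tape=yz[y]zyy   (Q,y)→(R,x,right)
state=R head=1 tape=yzx[z]yy   (R,z)→(P,_,right)
state=P head=2 tape=yzx_[y]y   (P,y)→(Q,y,left)
state=Q head=1 tape=yzx[_]yy   (Q,_)→(R,_,left)
state=R head=0 tape=yz[x]_yy   (R,x)→(P,z,right)
state=P head=1 tape=yzz[_]yy   (P,_)→(P,_,left)
state=P head=0 tape=yz[z]_yy   (P,z)→(H,_,right)
state=H head=1 tape=yz_[_]yy
At halt the head is at cell 1.

1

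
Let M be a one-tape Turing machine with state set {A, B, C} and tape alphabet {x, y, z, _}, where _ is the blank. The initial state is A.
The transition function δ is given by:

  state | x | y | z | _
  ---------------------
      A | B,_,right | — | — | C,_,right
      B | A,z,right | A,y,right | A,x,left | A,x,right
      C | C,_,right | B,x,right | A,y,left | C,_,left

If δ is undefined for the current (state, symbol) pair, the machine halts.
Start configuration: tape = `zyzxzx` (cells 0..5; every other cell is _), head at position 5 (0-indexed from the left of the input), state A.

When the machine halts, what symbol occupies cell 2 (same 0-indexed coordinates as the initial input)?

y

A | zyzxz[x]___   read x → write _, move right, go to B
B | zyzxz_[_]__   read _ → write x, move right, go to A
A | zyzxz_x[_]_   read _ → write _, move right, go to C
C | zyzxz_x_[_]   read _ → write _, move left, go to C
C | zyzxz_x[_]_   read _ → write _, move left, go to C
C | zyzxz_[x]__   read x → write _, move right, go to C
C | zyzxz__[_]_   read _ → write _, move left, go to C
C | zyzxz_[_]__   read _ → write _, move left, go to C
C | zyzxz[_]___   read _ → write _, move left, go to C
C | zyzx[z]____   read z → write y, move left, go to A
A | zyz[x]y____   read x → write _, move right, go to B
B | zyz_[y]____   read y → write y, move right, go to A
A | zyz_y[_]___   read _ → write _, move right, go to C
C | zyz_y_[_]__   read _ → write _, move left, go to C
C | zyz_y[_]___   read _ → write _, move left, go to C
C | zyz_[y]____   read y → write x, move right, go to B
B | zyz_x[_]___   read _ → write x, move right, go to A
A | zyz_xx[_]__   read _ → write _, move right, go to C
C | zyz_xx_[_]_   read _ → write _, move left, go to C
C | zyz_xx[_]__   read _ → write _, move left, go to C
C | zyz_x[x]___   read x → write _, move right, go to C
C | zyz_x_[_]__   read _ → write _, move left, go to C
C | zyz_x[_]___   read _ → write _, move left, go to C
C | zyz_[x]____   read x → write _, move right, go to C
C | zyz__[_]___   read _ → write _, move left, go to C
C | zyz_[_]____   read _ → write _, move left, go to C
C | zyz[_]_____   read _ → write _, move left, go to C
C | zy[z]______   read z → write y, move left, go to A
A | z[y]y______
Cell 2 holds y when M halts.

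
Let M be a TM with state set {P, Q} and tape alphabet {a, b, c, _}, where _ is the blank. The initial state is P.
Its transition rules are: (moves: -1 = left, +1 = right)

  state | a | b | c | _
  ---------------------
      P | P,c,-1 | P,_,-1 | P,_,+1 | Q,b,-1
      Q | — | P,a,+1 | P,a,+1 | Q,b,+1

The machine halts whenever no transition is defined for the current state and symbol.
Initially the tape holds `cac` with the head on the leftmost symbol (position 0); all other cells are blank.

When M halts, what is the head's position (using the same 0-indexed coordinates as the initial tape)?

3

P | _[c]ac__   read c → write _, move +1, go to P
P | __[a]c__   read a → write c, move -1, go to P
P | _[_]cc__   read _ → write b, move -1, go to Q
Q | [_]bcc__   read _ → write b, move +1, go to Q
Q | b[b]cc__   read b → write a, move +1, go to P
P | ba[c]c__   read c → write _, move +1, go to P
P | ba_[c]__   read c → write _, move +1, go to P
P | ba__[_]_   read _ → write b, move -1, go to Q
Q | ba_[_]b_   read _ → write b, move +1, go to Q
Q | ba_b[b]_   read b → write a, move +1, go to P
P | ba_ba[_]   read _ → write b, move -1, go to Q
Q | ba_b[a]b
At halt the head is at cell 3.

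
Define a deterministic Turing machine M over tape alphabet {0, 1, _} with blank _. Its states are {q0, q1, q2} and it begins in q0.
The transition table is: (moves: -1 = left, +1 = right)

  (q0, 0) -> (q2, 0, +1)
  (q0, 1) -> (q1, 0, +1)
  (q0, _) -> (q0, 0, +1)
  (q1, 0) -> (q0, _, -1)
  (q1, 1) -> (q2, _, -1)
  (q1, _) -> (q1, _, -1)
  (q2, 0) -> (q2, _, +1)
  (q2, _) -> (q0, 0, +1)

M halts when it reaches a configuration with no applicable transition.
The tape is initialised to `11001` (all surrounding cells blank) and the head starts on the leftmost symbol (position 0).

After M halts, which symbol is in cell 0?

q0 | [1]1001   read 1 → write 0, move +1, go to q1
q1 | 0[1]001   read 1 → write _, move -1, go to q2
q2 | [0]_001   read 0 → write _, move +1, go to q2
q2 | _[_]001   read _ → write 0, move +1, go to q0
q0 | _0[0]01   read 0 → write 0, move +1, go to q2
q2 | _00[0]1   read 0 → write _, move +1, go to q2
q2 | _00_[1]
Cell 0 holds _ when M halts.

_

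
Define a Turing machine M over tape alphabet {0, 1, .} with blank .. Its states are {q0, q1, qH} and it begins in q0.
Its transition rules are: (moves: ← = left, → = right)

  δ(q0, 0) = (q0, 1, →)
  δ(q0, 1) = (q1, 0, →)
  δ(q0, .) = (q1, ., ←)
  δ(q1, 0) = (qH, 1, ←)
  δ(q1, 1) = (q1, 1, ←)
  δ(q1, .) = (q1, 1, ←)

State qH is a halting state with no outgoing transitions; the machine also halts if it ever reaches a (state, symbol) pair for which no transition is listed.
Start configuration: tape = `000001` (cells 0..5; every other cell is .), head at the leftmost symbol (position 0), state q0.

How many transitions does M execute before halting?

8

state=q0 head=0 tape=[0]00001.   (q0,0)→(q0,1,→)
state=q0 head=1 tape=1[0]0001.   (q0,0)→(q0,1,→)
state=q0 head=2 tape=11[0]001.   (q0,0)→(q0,1,→)
state=q0 head=3 tape=111[0]01.   (q0,0)→(q0,1,→)
state=q0 head=4 tape=1111[0]1.   (q0,0)→(q0,1,→)
state=q0 head=5 tape=11111[1].   (q0,1)→(q1,0,→)
state=q1 head=6 tape=111110[.]   (q1,.)→(q1,1,←)
state=q1 head=5 tape=11111[0]1   (q1,0)→(qH,1,←)
state=qH head=4 tape=1111[1]11
M halts after 8 transitions.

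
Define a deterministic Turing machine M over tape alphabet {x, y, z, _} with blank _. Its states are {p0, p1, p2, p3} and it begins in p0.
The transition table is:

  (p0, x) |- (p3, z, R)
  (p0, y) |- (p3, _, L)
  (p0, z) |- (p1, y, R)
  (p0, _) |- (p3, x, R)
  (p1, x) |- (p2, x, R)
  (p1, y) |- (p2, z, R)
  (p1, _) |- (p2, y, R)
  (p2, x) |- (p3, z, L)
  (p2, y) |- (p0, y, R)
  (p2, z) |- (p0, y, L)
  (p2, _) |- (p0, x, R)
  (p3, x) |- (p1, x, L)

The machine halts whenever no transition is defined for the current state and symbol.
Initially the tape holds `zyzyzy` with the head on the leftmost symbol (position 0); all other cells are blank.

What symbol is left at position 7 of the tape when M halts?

x

state=p0 head=0 tape=[z]yzyzy___   (p0,z)→(p1,y,R)
state=p1 head=1 tape=y[y]zyzy___   (p1,y)→(p2,z,R)
state=p2 head=2 tape=yz[z]yzy___   (p2,z)→(p0,y,L)
state=p0 head=1 tape=y[z]yyzy___   (p0,z)→(p1,y,R)
state=p1 head=2 tape=yy[y]yzy___   (p1,y)→(p2,z,R)
state=p2 head=3 tape=yyz[y]zy___   (p2,y)→(p0,y,R)
state=p0 head=4 tape=yyzy[z]y___   (p0,z)→(p1,y,R)
state=p1 head=5 tape=yyzyy[y]___   (p1,y)→(p2,z,R)
state=p2 head=6 tape=yyzyyz[_]__   (p2,_)→(p0,x,R)
state=p0 head=7 tape=yyzyyzx[_]_   (p0,_)→(p3,x,R)
state=p3 head=8 tape=yyzyyzxx[_]
Cell 7 holds x when M halts.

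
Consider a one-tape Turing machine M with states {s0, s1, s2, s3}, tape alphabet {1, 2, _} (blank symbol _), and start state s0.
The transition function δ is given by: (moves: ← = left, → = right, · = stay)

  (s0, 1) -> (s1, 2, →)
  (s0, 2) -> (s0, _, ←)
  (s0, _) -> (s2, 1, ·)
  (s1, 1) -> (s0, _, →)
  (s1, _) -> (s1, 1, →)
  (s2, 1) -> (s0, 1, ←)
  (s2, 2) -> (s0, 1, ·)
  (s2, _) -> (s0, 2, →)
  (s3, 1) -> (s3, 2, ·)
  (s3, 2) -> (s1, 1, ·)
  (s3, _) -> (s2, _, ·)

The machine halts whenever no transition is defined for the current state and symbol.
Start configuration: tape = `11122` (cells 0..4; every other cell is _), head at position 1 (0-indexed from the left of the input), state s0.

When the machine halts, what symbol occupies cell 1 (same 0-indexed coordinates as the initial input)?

state=s0 head=1 tape=1[1]122   (s0,1)→(s1,2,→)
state=s1 head=2 tape=12[1]22   (s1,1)→(s0,_,→)
state=s0 head=3 tape=12_[2]2   (s0,2)→(s0,_,←)
state=s0 head=2 tape=12[_]_2   (s0,_)→(s2,1,·)
state=s2 head=2 tape=12[1]_2   (s2,1)→(s0,1,←)
state=s0 head=1 tape=1[2]1_2   (s0,2)→(s0,_,←)
state=s0 head=0 tape=[1]_1_2   (s0,1)→(s1,2,→)
state=s1 head=1 tape=2[_]1_2   (s1,_)→(s1,1,→)
state=s1 head=2 tape=21[1]_2   (s1,1)→(s0,_,→)
state=s0 head=3 tape=21_[_]2   (s0,_)→(s2,1,·)
state=s2 head=3 tape=21_[1]2   (s2,1)→(s0,1,←)
state=s0 head=2 tape=21[_]12   (s0,_)→(s2,1,·)
state=s2 head=2 tape=21[1]12   (s2,1)→(s0,1,←)
state=s0 head=1 tape=2[1]112   (s0,1)→(s1,2,→)
state=s1 head=2 tape=22[1]12   (s1,1)→(s0,_,→)
state=s0 head=3 tape=22_[1]2   (s0,1)→(s1,2,→)
state=s1 head=4 tape=22_2[2]
Cell 1 holds 2 when M halts.

2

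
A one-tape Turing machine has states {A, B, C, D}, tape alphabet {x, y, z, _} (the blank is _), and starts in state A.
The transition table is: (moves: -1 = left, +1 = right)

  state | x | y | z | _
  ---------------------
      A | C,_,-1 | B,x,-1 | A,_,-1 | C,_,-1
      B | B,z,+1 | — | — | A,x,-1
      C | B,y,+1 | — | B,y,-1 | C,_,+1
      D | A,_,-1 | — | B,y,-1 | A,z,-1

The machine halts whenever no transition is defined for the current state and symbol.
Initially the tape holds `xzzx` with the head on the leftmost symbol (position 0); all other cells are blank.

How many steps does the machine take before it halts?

9

state=A head=0 tape=__[x]zzx   (A,x)→(C,_,-1)
state=C head=-1 tape=_[_]_zzx   (C,_)→(C,_,+1)
state=C head=0 tape=__[_]zzx   (C,_)→(C,_,+1)
state=C head=1 tape=___[z]zx   (C,z)→(B,y,-1)
state=B head=0 tape=__[_]yzx   (B,_)→(A,x,-1)
state=A head=-1 tape=_[_]xyzx   (A,_)→(C,_,-1)
state=C head=-2 tape=[_]_xyzx   (C,_)→(C,_,+1)
state=C head=-1 tape=_[_]xyzx   (C,_)→(C,_,+1)
state=C head=0 tape=__[x]yzx   (C,x)→(B,y,+1)
state=B head=1 tape=__y[y]zx
M halts after 9 transitions.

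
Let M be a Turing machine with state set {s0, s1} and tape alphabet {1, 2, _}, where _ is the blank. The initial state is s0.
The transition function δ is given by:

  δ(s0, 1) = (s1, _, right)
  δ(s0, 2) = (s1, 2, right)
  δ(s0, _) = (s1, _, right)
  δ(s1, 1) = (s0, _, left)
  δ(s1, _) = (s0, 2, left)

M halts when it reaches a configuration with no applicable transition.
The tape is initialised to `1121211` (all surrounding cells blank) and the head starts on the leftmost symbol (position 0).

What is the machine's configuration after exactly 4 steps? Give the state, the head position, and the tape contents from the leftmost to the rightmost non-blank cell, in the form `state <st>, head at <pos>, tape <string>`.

s0 | [1]121211   read 1 → write _, move right, go to s1
s1 | _[1]21211   read 1 → write _, move left, go to s0
s0 | [_]_21211   read _ → write _, move right, go to s1
s1 | _[_]21211   read _ → write 2, move left, go to s0
s0 | [_]221211
After 4 steps: state s0, head at 0, tape 221211.

state s0, head at 0, tape 221211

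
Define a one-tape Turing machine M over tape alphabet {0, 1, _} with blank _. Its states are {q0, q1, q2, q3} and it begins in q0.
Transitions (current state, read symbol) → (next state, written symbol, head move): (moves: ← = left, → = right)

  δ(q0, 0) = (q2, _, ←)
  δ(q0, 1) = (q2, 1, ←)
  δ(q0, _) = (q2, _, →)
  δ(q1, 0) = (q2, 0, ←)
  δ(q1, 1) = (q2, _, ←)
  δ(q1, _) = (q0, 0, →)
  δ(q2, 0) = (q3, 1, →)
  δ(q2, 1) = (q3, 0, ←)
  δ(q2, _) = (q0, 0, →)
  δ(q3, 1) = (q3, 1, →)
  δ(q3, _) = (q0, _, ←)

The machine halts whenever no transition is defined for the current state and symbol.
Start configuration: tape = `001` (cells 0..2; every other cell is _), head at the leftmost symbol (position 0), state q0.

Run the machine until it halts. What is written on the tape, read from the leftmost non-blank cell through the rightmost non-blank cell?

001_1

q0 | __[0]01_   read 0 → write _, move ←, go to q2
q2 | _[_]_01_   read _ → write 0, move →, go to q0
q0 | _0[_]01_   read _ → write _, move →, go to q2
q2 | _0_[0]1_   read 0 → write 1, move →, go to q3
q3 | _0_1[1]_   read 1 → write 1, move →, go to q3
q3 | _0_11[_]   read _ → write _, move ←, go to q0
q0 | _0_1[1]_   read 1 → write 1, move ←, go to q2
q2 | _0_[1]1_   read 1 → write 0, move ←, go to q3
q3 | _0[_]01_   read _ → write _, move ←, go to q0
q0 | _[0]_01_   read 0 → write _, move ←, go to q2
q2 | [_]__01_   read _ → write 0, move →, go to q0
q0 | 0[_]_01_   read _ → write _, move →, go to q2
q2 | 0_[_]01_   read _ → write 0, move →, go to q0
q0 | 0_0[0]1_   read 0 → write _, move ←, go to q2
q2 | 0_[0]_1_   read 0 → write 1, move →, go to q3
q3 | 0_1[_]1_   read _ → write _, move ←, go to q0
q0 | 0_[1]_1_   read 1 → write 1, move ←, go to q2
q2 | 0[_]1_1_   read _ → write 0, move →, go to q0
q0 | 00[1]_1_   read 1 → write 1, move ←, go to q2
q2 | 0[0]1_1_   read 0 → write 1, move →, go to q3
q3 | 01[1]_1_   read 1 → write 1, move →, go to q3
q3 | 011[_]1_   read _ → write _, move ←, go to q0
q0 | 01[1]_1_   read 1 → write 1, move ←, go to q2
q2 | 0[1]1_1_   read 1 → write 0, move ←, go to q3
q3 | [0]01_1_
The non-blank tape span at halt is 001_1.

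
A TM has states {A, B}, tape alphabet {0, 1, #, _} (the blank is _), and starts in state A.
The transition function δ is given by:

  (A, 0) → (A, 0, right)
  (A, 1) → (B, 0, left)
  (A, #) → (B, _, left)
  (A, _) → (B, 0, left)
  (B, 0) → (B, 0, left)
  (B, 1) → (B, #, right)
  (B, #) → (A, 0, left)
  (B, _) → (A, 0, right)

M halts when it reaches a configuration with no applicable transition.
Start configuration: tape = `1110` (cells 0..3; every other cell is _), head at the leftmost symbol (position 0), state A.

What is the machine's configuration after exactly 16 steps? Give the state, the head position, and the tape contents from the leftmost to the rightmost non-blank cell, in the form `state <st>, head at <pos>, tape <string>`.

A | ___[1]110   read 1 → write 0, move left, go to B
B | __[_]0110   read _ → write 0, move right, go to A
A | __0[0]110   read 0 → write 0, move right, go to A
A | __00[1]10   read 1 → write 0, move left, go to B
B | __0[0]010   read 0 → write 0, move left, go to B
B | __[0]0010   read 0 → write 0, move left, go to B
B | _[_]00010   read _ → write 0, move right, go to A
A | _0[0]0010   read 0 → write 0, move right, go to A
A | _00[0]010   read 0 → write 0, move right, go to A
A | _000[0]10   read 0 → write 0, move right, go to A
A | _0000[1]0   read 1 → write 0, move left, go to B
B | _000[0]00   read 0 → write 0, move left, go to B
B | _00[0]000   read 0 → write 0, move left, go to B
B | _0[0]0000   read 0 → write 0, move left, go to B
B | _[0]00000   read 0 → write 0, move left, go to B
B | [_]000000   read _ → write 0, move right, go to A
A | 0[0]00000
After 16 steps: state A, head at -2, tape 0000000.

state A, head at -2, tape 0000000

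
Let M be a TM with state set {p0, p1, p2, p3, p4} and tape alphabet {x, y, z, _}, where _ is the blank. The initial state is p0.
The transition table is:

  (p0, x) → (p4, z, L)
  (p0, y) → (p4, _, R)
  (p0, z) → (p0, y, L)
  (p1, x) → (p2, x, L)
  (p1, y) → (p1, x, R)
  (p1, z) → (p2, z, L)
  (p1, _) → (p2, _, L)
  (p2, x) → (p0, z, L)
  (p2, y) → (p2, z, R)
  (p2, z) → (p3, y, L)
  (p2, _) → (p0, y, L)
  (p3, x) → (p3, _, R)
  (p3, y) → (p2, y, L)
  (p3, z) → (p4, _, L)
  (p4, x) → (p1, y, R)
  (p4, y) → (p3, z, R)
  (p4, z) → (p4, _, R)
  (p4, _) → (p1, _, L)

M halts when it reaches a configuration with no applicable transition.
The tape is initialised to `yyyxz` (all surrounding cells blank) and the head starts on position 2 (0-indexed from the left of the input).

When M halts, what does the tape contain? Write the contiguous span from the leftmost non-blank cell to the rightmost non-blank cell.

state=p0 head=2 tape=_yy[y]xz   (p0,y)→(p4,_,R)
state=p4 head=3 tape=_yy_[x]z   (p4,x)→(p1,y,R)
state=p1 head=4 tape=_yy_y[z]   (p1,z)→(p2,z,L)
state=p2 head=3 tape=_yy_[y]z   (p2,y)→(p2,z,R)
state=p2 head=4 tape=_yy_z[z]   (p2,z)→(p3,y,L)
state=p3 head=3 tape=_yy_[z]y   (p3,z)→(p4,_,L)
state=p4 head=2 tape=_yy[_]_y   (p4,_)→(p1,_,L)
state=p1 head=1 tape=_y[y]__y   (p1,y)→(p1,x,R)
state=p1 head=2 tape=_yx[_]_y   (p1,_)→(p2,_,L)
state=p2 head=1 tape=_y[x]__y   (p2,x)→(p0,z,L)
state=p0 head=0 tape=_[y]z__y   (p0,y)→(p4,_,R)
state=p4 head=1 tape=__[z]__y   (p4,z)→(p4,_,R)
state=p4 head=2 tape=___[_]_y   (p4,_)→(p1,_,L)
state=p1 head=1 tape=__[_]__y   (p1,_)→(p2,_,L)
state=p2 head=0 tape=_[_]___y   (p2,_)→(p0,y,L)
state=p0 head=-1 tape=[_]y___y
The non-blank tape span at halt is y___y.

y___y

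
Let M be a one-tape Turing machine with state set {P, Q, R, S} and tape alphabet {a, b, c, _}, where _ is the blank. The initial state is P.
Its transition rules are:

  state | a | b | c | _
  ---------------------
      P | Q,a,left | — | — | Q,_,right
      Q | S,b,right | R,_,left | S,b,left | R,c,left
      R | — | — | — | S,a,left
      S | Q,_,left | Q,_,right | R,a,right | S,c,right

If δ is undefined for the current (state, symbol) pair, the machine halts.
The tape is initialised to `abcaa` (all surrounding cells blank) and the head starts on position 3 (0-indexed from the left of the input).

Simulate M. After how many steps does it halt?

P | ____abc[a]a   read a → write a, move left, go to Q
Q | ____ab[c]aa   read c → write b, move left, go to S
S | ____a[b]baa   read b → write _, move right, go to Q
Q | ____a_[b]aa   read b → write _, move left, go to R
R | ____a[_]_aa   read _ → write a, move left, go to S
S | ____[a]a_aa   read a → write _, move left, go to Q
Q | ___[_]_a_aa   read _ → write c, move left, go to R
R | __[_]c_a_aa   read _ → write a, move left, go to S
S | _[_]ac_a_aa   read _ → write c, move right, go to S
S | _c[a]c_a_aa   read a → write _, move left, go to Q
Q | _[c]_c_a_aa   read c → write b, move left, go to S
S | [_]b_c_a_aa   read _ → write c, move right, go to S
S | c[b]_c_a_aa   read b → write _, move right, go to Q
Q | c_[_]c_a_aa   read _ → write c, move left, go to R
R | c[_]cc_a_aa   read _ → write a, move left, go to S
S | [c]acc_a_aa   read c → write a, move right, go to R
R | a[a]cc_a_aa
M halts after 16 transitions.

16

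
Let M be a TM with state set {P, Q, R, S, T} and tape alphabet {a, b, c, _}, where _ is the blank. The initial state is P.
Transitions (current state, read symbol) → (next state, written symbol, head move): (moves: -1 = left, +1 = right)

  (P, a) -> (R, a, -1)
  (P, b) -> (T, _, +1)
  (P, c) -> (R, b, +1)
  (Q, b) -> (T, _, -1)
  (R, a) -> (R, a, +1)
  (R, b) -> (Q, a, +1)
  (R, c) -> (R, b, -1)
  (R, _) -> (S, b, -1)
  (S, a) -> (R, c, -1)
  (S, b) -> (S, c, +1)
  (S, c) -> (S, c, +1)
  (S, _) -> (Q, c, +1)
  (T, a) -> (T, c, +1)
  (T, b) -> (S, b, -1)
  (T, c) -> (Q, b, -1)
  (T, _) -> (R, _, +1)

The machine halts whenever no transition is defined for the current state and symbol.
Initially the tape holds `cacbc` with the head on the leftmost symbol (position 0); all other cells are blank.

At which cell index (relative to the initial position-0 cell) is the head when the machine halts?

6

P | [c]acbc__   read c → write b, move +1, go to R
R | b[a]cbc__   read a → write a, move +1, go to R
R | ba[c]bc__   read c → write b, move -1, go to R
R | b[a]bbc__   read a → write a, move +1, go to R
R | ba[b]bc__   read b → write a, move +1, go to Q
Q | baa[b]c__   read b → write _, move -1, go to T
T | ba[a]_c__   read a → write c, move +1, go to T
T | bac[_]c__   read _ → write _, move +1, go to R
R | bac_[c]__   read c → write b, move -1, go to R
R | bac[_]b__   read _ → write b, move -1, go to S
S | ba[c]bb__   read c → write c, move +1, go to S
S | bac[b]b__   read b → write c, move +1, go to S
S | bacc[b]__   read b → write c, move +1, go to S
S | baccc[_]_   read _ → write c, move +1, go to Q
Q | bacccc[_]
At halt the head is at cell 6.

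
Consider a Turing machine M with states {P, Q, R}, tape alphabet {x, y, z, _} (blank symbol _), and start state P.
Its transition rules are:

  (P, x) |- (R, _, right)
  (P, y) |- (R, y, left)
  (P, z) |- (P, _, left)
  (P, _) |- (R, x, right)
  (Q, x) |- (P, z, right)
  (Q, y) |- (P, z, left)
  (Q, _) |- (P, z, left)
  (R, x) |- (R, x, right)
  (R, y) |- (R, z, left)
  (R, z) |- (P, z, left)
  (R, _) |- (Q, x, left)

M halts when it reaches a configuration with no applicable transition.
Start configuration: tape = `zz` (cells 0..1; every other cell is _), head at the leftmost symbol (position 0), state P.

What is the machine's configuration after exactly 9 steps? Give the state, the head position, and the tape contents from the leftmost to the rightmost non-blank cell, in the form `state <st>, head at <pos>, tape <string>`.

state R, head at 1, tape z_z

state=P head=0 tape=_[z]z   (P,z)→(P,_,left)
state=P head=-1 tape=[_]_z   (P,_)→(R,x,right)
state=R head=0 tape=x[_]z   (R,_)→(Q,x,left)
state=Q head=-1 tape=[x]xz   (Q,x)→(P,z,right)
state=P head=0 tape=z[x]z   (P,x)→(R,_,right)
state=R head=1 tape=z_[z]   (R,z)→(P,z,left)
state=P head=0 tape=z[_]z   (P,_)→(R,x,right)
state=R head=1 tape=zx[z]   (R,z)→(P,z,left)
state=P head=0 tape=z[x]z   (P,x)→(R,_,right)
state=R head=1 tape=z_[z]
After 9 steps: state R, head at 1, tape z_z.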